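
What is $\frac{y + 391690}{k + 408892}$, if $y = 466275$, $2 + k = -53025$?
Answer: $\frac{171593}{71173} \approx 2.4109$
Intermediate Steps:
$k = -53027$ ($k = -2 - 53025 = -53027$)
$\frac{y + 391690}{k + 408892} = \frac{466275 + 391690}{-53027 + 408892} = \frac{857965}{355865} = 857965 \cdot \frac{1}{355865} = \frac{171593}{71173}$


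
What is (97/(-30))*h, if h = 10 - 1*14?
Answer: 194/15 ≈ 12.933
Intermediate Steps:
h = -4 (h = 10 - 14 = -4)
(97/(-30))*h = (97/(-30))*(-4) = (97*(-1/30))*(-4) = -97/30*(-4) = 194/15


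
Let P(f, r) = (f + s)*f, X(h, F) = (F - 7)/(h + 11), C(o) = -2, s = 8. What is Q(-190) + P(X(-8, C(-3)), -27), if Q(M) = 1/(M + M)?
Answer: -5701/380 ≈ -15.003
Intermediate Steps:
X(h, F) = (-7 + F)/(11 + h)
P(f, r) = f*(8 + f) (P(f, r) = (f + 8)*f = (8 + f)*f = f*(8 + f))
Q(M) = 1/(2*M)
Q(-190) + P(X(-8, C(-3)), -27) = (½)/(-190) + ((-7 - 2)/(11 - 8))*(8 + (-7 - 2)/(11 - 8)) = (½)*(-1/190) + (-9/3)*(8 - 9/3) = -1/380 + ((⅓)*(-9))*(8 + (⅓)*(-9)) = -1/380 - 3*(8 - 3) = -1/380 - 3*5 = -1/380 - 15 = -5701/380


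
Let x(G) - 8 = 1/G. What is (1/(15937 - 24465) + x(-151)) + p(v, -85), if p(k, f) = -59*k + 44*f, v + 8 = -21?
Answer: -2602506967/1287728 ≈ -2021.0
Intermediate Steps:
v = -29 (v = -8 - 21 = -29)
x(G) = 8 + 1/G
(1/(15937 - 24465) + x(-151)) + p(v, -85) = (1/(15937 - 24465) + (8 + 1/(-151))) + (-59*(-29) + 44*(-85)) = (1/(-8528) + (8 - 1/151)) + (1711 - 3740) = (-1/8528 + 1207/151) - 2029 = 10293145/1287728 - 2029 = -2602506967/1287728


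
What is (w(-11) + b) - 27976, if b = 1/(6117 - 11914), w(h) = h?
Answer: -162240640/5797 ≈ -27987.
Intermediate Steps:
b = -1/5797 (b = 1/(-5797) = -1/5797 ≈ -0.00017250)
(w(-11) + b) - 27976 = (-11 - 1/5797) - 27976 = -63768/5797 - 27976 = -162240640/5797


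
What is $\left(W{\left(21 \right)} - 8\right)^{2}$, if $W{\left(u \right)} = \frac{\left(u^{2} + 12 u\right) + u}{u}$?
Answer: $676$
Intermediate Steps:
$W{\left(u \right)} = \frac{u^{2} + 13 u}{u}$
$\left(W{\left(21 \right)} - 8\right)^{2} = \left(\left(13 + 21\right) - 8\right)^{2} = \left(34 - 8\right)^{2} = 26^{2} = 676$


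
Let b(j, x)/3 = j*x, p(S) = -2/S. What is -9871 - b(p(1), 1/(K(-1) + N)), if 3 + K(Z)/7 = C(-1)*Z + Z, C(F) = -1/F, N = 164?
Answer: -424451/43 ≈ -9871.0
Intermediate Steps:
K(Z) = -21 + 14*Z (K(Z) = -21 + 7*((-1/(-1))*Z + Z) = -21 + 7*((-1*(-1))*Z + Z) = -21 + 7*(1*Z + Z) = -21 + 7*(Z + Z) = -21 + 7*(2*Z) = -21 + 14*Z)
b(j, x) = 3*j*x (b(j, x) = 3*(j*x) = 3*j*x)
-9871 - b(p(1), 1/(K(-1) + N)) = -9871 - 3*(-2/1)/((-21 + 14*(-1)) + 164) = -9871 - 3*(-2*1)/((-21 - 14) + 164) = -9871 - 3*(-2)/(-35 + 164) = -9871 - 3*(-2)/129 = -9871 - 1*(-2/43) = -9871 + 2/43 = -424451/43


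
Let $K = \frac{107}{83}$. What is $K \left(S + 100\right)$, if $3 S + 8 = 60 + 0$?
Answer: $\frac{37664}{249} \approx 151.26$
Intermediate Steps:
$K = \frac{107}{83}$ ($K = 107 \cdot \frac{1}{83} = \frac{107}{83} \approx 1.2892$)
$S = \frac{52}{3}$ ($S = - \frac{8}{3} + \frac{60 + 0}{3} = - \frac{8}{3} + \frac{1}{3} \cdot 60 = - \frac{8}{3} + 20 = \frac{52}{3} \approx 17.333$)
$K \left(S + 100\right) = \frac{107 \left(\frac{52}{3} + 100\right)}{83} = \frac{107}{83} \cdot \frac{352}{3} = \frac{37664}{249}$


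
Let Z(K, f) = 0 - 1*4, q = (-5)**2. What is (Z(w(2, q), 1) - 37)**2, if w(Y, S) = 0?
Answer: 1681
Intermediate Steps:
q = 25
Z(K, f) = -4 (Z(K, f) = 0 - 4 = -4)
(Z(w(2, q), 1) - 37)**2 = (-4 - 37)**2 = (-41)**2 = 1681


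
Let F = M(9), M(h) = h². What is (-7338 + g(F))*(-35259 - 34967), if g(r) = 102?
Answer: 508155336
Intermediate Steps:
F = 81 (F = 9² = 81)
(-7338 + g(F))*(-35259 - 34967) = (-7338 + 102)*(-35259 - 34967) = -7236*(-70226) = 508155336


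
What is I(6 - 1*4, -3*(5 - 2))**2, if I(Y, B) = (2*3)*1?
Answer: 36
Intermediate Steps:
I(Y, B) = 6 (I(Y, B) = 6*1 = 6)
I(6 - 1*4, -3*(5 - 2))**2 = 6**2 = 36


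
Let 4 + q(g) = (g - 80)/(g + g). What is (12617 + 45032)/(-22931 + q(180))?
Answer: -1037682/412825 ≈ -2.5136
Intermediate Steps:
q(g) = -4 + (-80 + g)/(2*g) (q(g) = -4 + (g - 80)/(g + g) = -4 + (-80 + g)/((2*g)) = -4 + (-80 + g)*(1/(2*g)) = -4 + (-80 + g)/(2*g))
(12617 + 45032)/(-22931 + q(180)) = (12617 + 45032)/(-22931 + (-7/2 - 40/180)) = 57649/(-22931 + (-7/2 - 40*1/180)) = 57649/(-22931 + (-7/2 - 2/9)) = 57649/(-22931 - 67/18) = 57649/(-412825/18) = 57649*(-18/412825) = -1037682/412825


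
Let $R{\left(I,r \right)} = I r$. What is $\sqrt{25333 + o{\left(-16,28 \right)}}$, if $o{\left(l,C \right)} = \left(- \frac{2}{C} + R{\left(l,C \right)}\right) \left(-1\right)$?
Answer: $\frac{\sqrt{5053090}}{14} \approx 160.56$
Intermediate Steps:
$o{\left(l,C \right)} = \frac{2}{C} - C l$ ($o{\left(l,C \right)} = \left(- \frac{2}{C} + l C\right) \left(-1\right) = \left(- \frac{2}{C} + C l\right) \left(-1\right) = \frac{2}{C} - C l$)
$\sqrt{25333 + o{\left(-16,28 \right)}} = \sqrt{25333 + \left(\frac{2}{28} - 28 \left(-16\right)\right)} = \sqrt{25333 + \left(2 \cdot \frac{1}{28} + 448\right)} = \sqrt{25333 + \left(\frac{1}{14} + 448\right)} = \sqrt{25333 + \frac{6273}{14}} = \sqrt{\frac{360935}{14}} = \frac{\sqrt{5053090}}{14}$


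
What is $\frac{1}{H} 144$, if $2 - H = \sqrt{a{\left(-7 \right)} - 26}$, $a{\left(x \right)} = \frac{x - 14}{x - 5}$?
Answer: $\frac{1152}{113} + \frac{288 i \sqrt{97}}{113} \approx 10.195 + 25.102 i$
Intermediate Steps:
$a{\left(x \right)} = \frac{-14 + x}{-5 + x}$
$H = 2 - \frac{i \sqrt{97}}{2}$ ($H = 2 - \sqrt{\frac{-14 - 7}{-5 - 7} - 26} = 2 - \sqrt{\frac{1}{-12} \left(-21\right) - 26} = 2 - \sqrt{\left(- \frac{1}{12}\right) \left(-21\right) - 26} = 2 - \sqrt{\frac{7}{4} - 26} = 2 - \sqrt{- \frac{97}{4}} = 2 - \frac{i \sqrt{97}}{2} \approx 2.0 - 4.9244 i$)
$\frac{1}{H} 144 = \frac{1}{2 - \frac{i \sqrt{97}}{2}} \cdot 144 = \frac{144}{2 - \frac{i \sqrt{97}}{2}}$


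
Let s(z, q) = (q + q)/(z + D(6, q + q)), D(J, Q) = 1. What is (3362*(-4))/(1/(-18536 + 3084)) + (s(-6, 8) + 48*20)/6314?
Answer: 3280099261752/15785 ≈ 2.0780e+8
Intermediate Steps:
s(z, q) = 2*q/(1 + z) (s(z, q) = (q + q)/(z + 1) = (2*q)/(1 + z) = 2*q/(1 + z))
(3362*(-4))/(1/(-18536 + 3084)) + (s(-6, 8) + 48*20)/6314 = (3362*(-4))/(1/(-18536 + 3084)) + (2*8/(1 - 6) + 48*20)/6314 = -13448/(1/(-15452)) + (2*8/(-5) + 960)*(1/6314) = -13448/(-1/15452) + (2*8*(-1/5) + 960)*(1/6314) = -13448*(-15452) + (-16/5 + 960)*(1/6314) = 207798496 + (4784/5)*(1/6314) = 207798496 + 2392/15785 = 3280099261752/15785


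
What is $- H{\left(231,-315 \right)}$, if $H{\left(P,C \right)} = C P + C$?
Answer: $73080$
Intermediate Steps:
$H{\left(P,C \right)} = C + C P$
$- H{\left(231,-315 \right)} = - \left(-315\right) \left(1 + 231\right) = - \left(-315\right) 232 = \left(-1\right) \left(-73080\right) = 73080$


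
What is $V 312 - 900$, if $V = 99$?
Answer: $29988$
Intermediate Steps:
$V 312 - 900 = 99 \cdot 312 - 900 = 30888 - 900 = 29988$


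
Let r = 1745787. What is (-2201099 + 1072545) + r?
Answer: 617233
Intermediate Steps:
(-2201099 + 1072545) + r = (-2201099 + 1072545) + 1745787 = -1128554 + 1745787 = 617233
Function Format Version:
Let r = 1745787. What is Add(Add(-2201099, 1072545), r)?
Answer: 617233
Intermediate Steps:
Add(Add(-2201099, 1072545), r) = Add(Add(-2201099, 1072545), 1745787) = Add(-1128554, 1745787) = 617233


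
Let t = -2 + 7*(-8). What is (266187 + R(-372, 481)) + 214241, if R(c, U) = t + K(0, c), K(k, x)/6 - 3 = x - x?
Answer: 480388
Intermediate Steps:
K(k, x) = 18 (K(k, x) = 18 + 6*(x - x) = 18 + 6*0 = 18 + 0 = 18)
t = -58 (t = -2 - 56 = -58)
R(c, U) = -40 (R(c, U) = -58 + 18 = -40)
(266187 + R(-372, 481)) + 214241 = (266187 - 40) + 214241 = 266147 + 214241 = 480388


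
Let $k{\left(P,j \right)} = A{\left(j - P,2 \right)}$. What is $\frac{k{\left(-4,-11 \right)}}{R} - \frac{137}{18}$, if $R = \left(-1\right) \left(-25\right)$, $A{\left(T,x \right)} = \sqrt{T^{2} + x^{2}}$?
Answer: $- \frac{137}{18} + \frac{\sqrt{53}}{25} \approx -7.3199$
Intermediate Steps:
$k{\left(P,j \right)} = \sqrt{4 + \left(j - P\right)^{2}}$ ($k{\left(P,j \right)} = \sqrt{\left(j - P\right)^{2} + 2^{2}} = \sqrt{\left(j - P\right)^{2} + 4} = \sqrt{4 + \left(j - P\right)^{2}}$)
$R = 25$
$\frac{k{\left(-4,-11 \right)}}{R} - \frac{137}{18} = \frac{\sqrt{4 + \left(-4 - -11\right)^{2}}}{25} - \frac{137}{18} = \sqrt{4 + \left(-4 + 11\right)^{2}} \cdot \frac{1}{25} - \frac{137}{18} = \sqrt{4 + 7^{2}} \cdot \frac{1}{25} - \frac{137}{18} = \sqrt{4 + 49} \cdot \frac{1}{25} - \frac{137}{18} = \sqrt{53} \cdot \frac{1}{25} - \frac{137}{18} = \frac{\sqrt{53}}{25} - \frac{137}{18} = - \frac{137}{18} + \frac{\sqrt{53}}{25}$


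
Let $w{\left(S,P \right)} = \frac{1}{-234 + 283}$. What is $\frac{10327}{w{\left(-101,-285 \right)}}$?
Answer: $506023$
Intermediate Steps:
$w{\left(S,P \right)} = \frac{1}{49}$
$\frac{10327}{w{\left(-101,-285 \right)}} = 10327 \frac{1}{\frac{1}{49}} = 10327 \cdot 49 = 506023$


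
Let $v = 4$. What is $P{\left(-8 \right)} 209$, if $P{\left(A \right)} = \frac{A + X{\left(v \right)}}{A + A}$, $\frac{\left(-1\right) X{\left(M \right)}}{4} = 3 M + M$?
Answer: $\frac{1881}{2} \approx 940.5$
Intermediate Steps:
$X{\left(M \right)} = - 16 M$ ($X{\left(M \right)} = - 4 \left(3 M + M\right) = - 4 \cdot 4 M = - 16 M$)
$P{\left(A \right)} = \frac{-64 + A}{2 A}$ ($P{\left(A \right)} = \frac{A - 64}{A + A} = \frac{A - 64}{2 A} = \left(-64 + A\right) \frac{1}{2 A} = \frac{-64 + A}{2 A}$)
$P{\left(-8 \right)} 209 = \frac{-64 - 8}{2 \left(-8\right)} 209 = \frac{1}{2} \left(- \frac{1}{8}\right) \left(-72\right) 209 = \frac{9}{2} \cdot 209 = \frac{1881}{2}$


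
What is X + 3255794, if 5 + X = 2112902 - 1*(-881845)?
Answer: 6250536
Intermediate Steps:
X = 2994742 (X = -5 + (2112902 - 1*(-881845)) = -5 + (2112902 + 881845) = -5 + 2994747 = 2994742)
X + 3255794 = 2994742 + 3255794 = 6250536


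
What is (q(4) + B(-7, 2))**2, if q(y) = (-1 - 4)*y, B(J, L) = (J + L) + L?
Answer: 529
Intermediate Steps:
B(J, L) = J + 2*L
q(y) = -5*y
(q(4) + B(-7, 2))**2 = (-5*4 + (-7 + 2*2))**2 = (-20 + (-7 + 4))**2 = (-20 - 3)**2 = (-23)**2 = 529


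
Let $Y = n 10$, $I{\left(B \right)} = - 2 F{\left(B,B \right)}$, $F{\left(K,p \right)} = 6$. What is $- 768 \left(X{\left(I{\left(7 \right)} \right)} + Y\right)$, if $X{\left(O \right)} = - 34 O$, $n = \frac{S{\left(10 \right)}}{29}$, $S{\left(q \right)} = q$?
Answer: $- \frac{9163776}{29} \approx -3.1599 \cdot 10^{5}$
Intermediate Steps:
$n = \frac{10}{29} \approx 0.34483$
$I{\left(B \right)} = -12$ ($I{\left(B \right)} = \left(-2\right) 6 = -12$)
$Y = \frac{100}{29}$ ($Y = \frac{10}{29} \cdot 10 = \frac{100}{29} \approx 3.4483$)
$- 768 \left(X{\left(I{\left(7 \right)} \right)} + Y\right) = - 768 \left(\left(-34\right) \left(-12\right) + \frac{100}{29}\right) = - 768 \left(408 + \frac{100}{29}\right) = \left(-768\right) \frac{11932}{29} = - \frac{9163776}{29}$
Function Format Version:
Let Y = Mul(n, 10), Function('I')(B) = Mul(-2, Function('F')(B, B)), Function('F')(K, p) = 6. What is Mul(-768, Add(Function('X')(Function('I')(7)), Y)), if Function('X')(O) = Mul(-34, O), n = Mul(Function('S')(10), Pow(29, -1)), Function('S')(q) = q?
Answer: Rational(-9163776, 29) ≈ -3.1599e+5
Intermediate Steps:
n = Rational(10, 29) (n = Mul(10, Pow(29, -1)) = Mul(10, Rational(1, 29)) = Rational(10, 29) ≈ 0.34483)
Function('I')(B) = -12 (Function('I')(B) = Mul(-2, 6) = -12)
Y = Rational(100, 29) (Y = Mul(Rational(10, 29), 10) = Rational(100, 29) ≈ 3.4483)
Mul(-768, Add(Function('X')(Function('I')(7)), Y)) = Mul(-768, Add(Mul(-34, -12), Rational(100, 29))) = Mul(-768, Add(408, Rational(100, 29))) = Mul(-768, Rational(11932, 29)) = Rational(-9163776, 29)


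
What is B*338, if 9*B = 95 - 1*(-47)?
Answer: 47996/9 ≈ 5332.9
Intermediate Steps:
B = 142/9 (B = (95 - 1*(-47))/9 = (95 + 47)/9 = (⅑)*142 = 142/9 ≈ 15.778)
B*338 = (142/9)*338 = 47996/9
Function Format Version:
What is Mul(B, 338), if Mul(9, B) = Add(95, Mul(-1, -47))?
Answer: Rational(47996, 9) ≈ 5332.9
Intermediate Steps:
B = Rational(142, 9) (B = Mul(Rational(1, 9), Add(95, Mul(-1, -47))) = Mul(Rational(1, 9), Add(95, 47)) = Mul(Rational(1, 9), 142) = Rational(142, 9) ≈ 15.778)
Mul(B, 338) = Mul(Rational(142, 9), 338) = Rational(47996, 9)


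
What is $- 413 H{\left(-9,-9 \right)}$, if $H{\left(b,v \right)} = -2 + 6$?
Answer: $-1652$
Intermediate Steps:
$H{\left(b,v \right)} = 4$
$- 413 H{\left(-9,-9 \right)} = \left(-413\right) 4 = -1652$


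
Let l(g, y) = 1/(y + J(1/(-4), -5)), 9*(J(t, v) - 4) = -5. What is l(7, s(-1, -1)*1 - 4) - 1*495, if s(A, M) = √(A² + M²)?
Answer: -67770/137 + 81*√2/137 ≈ -493.84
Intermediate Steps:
J(t, v) = 31/9 (J(t, v) = 4 + (⅑)*(-5) = 4 - 5/9 = 31/9)
l(g, y) = 1/(31/9 + y) (l(g, y) = 1/(y + 31/9) = 1/(31/9 + y))
l(7, s(-1, -1)*1 - 4) - 1*495 = 9/(31 + 9*(√((-1)² + (-1)²)*1 - 4)) - 1*495 = 9/(31 + 9*(√(1 + 1)*1 - 4)) - 495 = 9/(31 + 9*(√2*1 - 4)) - 495 = 9/(31 + 9*(√2 - 4)) - 495 = 9/(31 + 9*(-4 + √2)) - 495 = 9/(31 + (-36 + 9*√2)) - 495 = 9/(-5 + 9*√2) - 495 = -495 + 9/(-5 + 9*√2)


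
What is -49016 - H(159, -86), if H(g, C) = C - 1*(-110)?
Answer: -49040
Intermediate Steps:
H(g, C) = 110 + C (H(g, C) = C + 110 = 110 + C)
-49016 - H(159, -86) = -49016 - (110 - 86) = -49016 - 1*24 = -49016 - 24 = -49040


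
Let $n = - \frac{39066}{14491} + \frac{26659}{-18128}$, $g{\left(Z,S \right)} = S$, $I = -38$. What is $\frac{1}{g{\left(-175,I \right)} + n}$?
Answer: $- \frac{262692848}{11076832241} \approx -0.023716$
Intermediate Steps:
$n = - \frac{1094504017}{262692848}$ ($n = \left(-39066\right) \frac{1}{14491} + 26659 \left(- \frac{1}{18128}\right) = - \frac{39066}{14491} - \frac{26659}{18128} = - \frac{1094504017}{262692848} \approx -4.1665$)
$\frac{1}{g{\left(-175,I \right)} + n} = \frac{1}{-38 - \frac{1094504017}{262692848}} = \frac{1}{- \frac{11076832241}{262692848}} = - \frac{262692848}{11076832241}$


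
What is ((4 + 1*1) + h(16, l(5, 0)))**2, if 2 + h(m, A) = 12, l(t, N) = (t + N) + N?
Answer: 225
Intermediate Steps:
l(t, N) = t + 2*N (l(t, N) = (N + t) + N = t + 2*N)
h(m, A) = 10 (h(m, A) = -2 + 12 = 10)
((4 + 1*1) + h(16, l(5, 0)))**2 = ((4 + 1*1) + 10)**2 = ((4 + 1) + 10)**2 = (5 + 10)**2 = 15**2 = 225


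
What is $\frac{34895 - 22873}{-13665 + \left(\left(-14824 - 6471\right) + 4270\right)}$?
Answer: $- \frac{6011}{15345} \approx -0.39172$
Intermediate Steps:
$\frac{34895 - 22873}{-13665 + \left(\left(-14824 - 6471\right) + 4270\right)} = \frac{12022}{-13665 + \left(-21295 + 4270\right)} = \frac{12022}{-13665 - 17025} = \frac{12022}{-30690} = 12022 \left(- \frac{1}{30690}\right) = - \frac{6011}{15345}$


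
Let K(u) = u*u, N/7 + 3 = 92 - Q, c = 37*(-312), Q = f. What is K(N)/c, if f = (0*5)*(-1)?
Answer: -388129/11544 ≈ -33.622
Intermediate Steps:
f = 0 (f = 0*(-1) = 0)
Q = 0
c = -11544
N = 623 (N = -21 + 7*(92 - 1*0) = -21 + 7*(92 + 0) = -21 + 7*92 = -21 + 644 = 623)
K(u) = u**2
K(N)/c = 623**2/(-11544) = 388129*(-1/11544) = -388129/11544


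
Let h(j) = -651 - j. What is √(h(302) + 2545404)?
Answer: √2544451 ≈ 1595.1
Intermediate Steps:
√(h(302) + 2545404) = √((-651 - 1*302) + 2545404) = √((-651 - 302) + 2545404) = √(-953 + 2545404) = √2544451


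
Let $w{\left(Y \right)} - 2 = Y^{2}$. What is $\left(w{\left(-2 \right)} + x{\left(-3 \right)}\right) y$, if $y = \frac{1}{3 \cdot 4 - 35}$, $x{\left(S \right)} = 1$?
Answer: $- \frac{7}{23} \approx -0.30435$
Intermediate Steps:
$w{\left(Y \right)} = 2 + Y^{2}$
$y = - \frac{1}{23}$ ($y = \frac{1}{12 - 35} = \frac{1}{-23} = - \frac{1}{23} \approx -0.043478$)
$\left(w{\left(-2 \right)} + x{\left(-3 \right)}\right) y = \left(\left(2 + \left(-2\right)^{2}\right) + 1\right) \left(- \frac{1}{23}\right) = \left(\left(2 + 4\right) + 1\right) \left(- \frac{1}{23}\right) = \left(6 + 1\right) \left(- \frac{1}{23}\right) = 7 \left(- \frac{1}{23}\right) = - \frac{7}{23}$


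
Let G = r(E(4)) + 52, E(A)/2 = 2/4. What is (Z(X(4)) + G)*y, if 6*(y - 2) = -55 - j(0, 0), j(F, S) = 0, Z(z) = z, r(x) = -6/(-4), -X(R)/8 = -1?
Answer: -1763/4 ≈ -440.75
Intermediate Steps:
X(R) = 8 (X(R) = -8*(-1) = 8)
E(A) = 1 (E(A) = 2*(2/4) = 2*(2*(¼)) = 2*(½) = 1)
r(x) = 3/2 (r(x) = -6*(-¼) = 3/2)
y = -43/6 (y = 2 + (-55 - 1*0)/6 = 2 + (-55 + 0)/6 = 2 + (⅙)*(-55) = 2 - 55/6 = -43/6 ≈ -7.1667)
G = 107/2 (G = 3/2 + 52 = 107/2 ≈ 53.500)
(Z(X(4)) + G)*y = (8 + 107/2)*(-43/6) = (123/2)*(-43/6) = -1763/4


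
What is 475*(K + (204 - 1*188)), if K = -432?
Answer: -197600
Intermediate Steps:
475*(K + (204 - 1*188)) = 475*(-432 + (204 - 1*188)) = 475*(-432 + (204 - 188)) = 475*(-432 + 16) = 475*(-416) = -197600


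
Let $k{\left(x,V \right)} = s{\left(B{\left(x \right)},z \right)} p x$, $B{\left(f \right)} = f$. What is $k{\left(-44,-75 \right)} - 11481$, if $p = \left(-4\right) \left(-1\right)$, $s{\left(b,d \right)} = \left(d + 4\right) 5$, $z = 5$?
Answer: $-19401$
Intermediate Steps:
$s{\left(b,d \right)} = 20 + 5 d$ ($s{\left(b,d \right)} = \left(4 + d\right) 5 = 20 + 5 d$)
$p = 4$
$k{\left(x,V \right)} = 180 x$ ($k{\left(x,V \right)} = \left(20 + 5 \cdot 5\right) 4 x = \left(20 + 25\right) 4 x = 45 \cdot 4 x = 180 x$)
$k{\left(-44,-75 \right)} - 11481 = 180 \left(-44\right) - 11481 = -7920 - 11481 = -19401$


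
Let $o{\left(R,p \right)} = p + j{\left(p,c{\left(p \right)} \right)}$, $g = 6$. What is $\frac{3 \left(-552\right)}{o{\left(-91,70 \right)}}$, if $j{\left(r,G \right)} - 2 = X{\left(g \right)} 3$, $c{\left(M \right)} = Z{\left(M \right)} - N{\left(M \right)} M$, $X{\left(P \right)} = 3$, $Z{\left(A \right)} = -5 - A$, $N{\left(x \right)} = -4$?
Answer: $- \frac{184}{9} \approx -20.444$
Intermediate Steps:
$c{\left(M \right)} = -5 + 3 M$ ($c{\left(M \right)} = \left(-5 - M\right) - - 4 M = \left(-5 - M\right) + 4 M = -5 + 3 M$)
$j{\left(r,G \right)} = 11$ ($j{\left(r,G \right)} = 2 + 3 \cdot 3 = 2 + 9 = 11$)
$o{\left(R,p \right)} = 11 + p$ ($o{\left(R,p \right)} = p + 11 = 11 + p$)
$\frac{3 \left(-552\right)}{o{\left(-91,70 \right)}} = \frac{3 \left(-552\right)}{11 + 70} = - \frac{1656}{81} = \left(-1656\right) \frac{1}{81} = - \frac{184}{9}$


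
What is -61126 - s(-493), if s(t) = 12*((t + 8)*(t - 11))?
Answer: -2994406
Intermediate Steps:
s(t) = 12*(-11 + t)*(8 + t) (s(t) = 12*((8 + t)*(-11 + t)) = 12*((-11 + t)*(8 + t)) = 12*(-11 + t)*(8 + t))
-61126 - s(-493) = -61126 - (-1056 - 36*(-493) + 12*(-493)²) = -61126 - (-1056 + 17748 + 12*243049) = -61126 - (-1056 + 17748 + 2916588) = -61126 - 1*2933280 = -61126 - 2933280 = -2994406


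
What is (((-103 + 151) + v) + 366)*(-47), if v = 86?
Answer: -23500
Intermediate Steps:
(((-103 + 151) + v) + 366)*(-47) = (((-103 + 151) + 86) + 366)*(-47) = ((48 + 86) + 366)*(-47) = (134 + 366)*(-47) = 500*(-47) = -23500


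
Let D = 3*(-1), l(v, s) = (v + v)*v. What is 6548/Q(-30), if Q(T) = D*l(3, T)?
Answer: -3274/27 ≈ -121.26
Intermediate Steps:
l(v, s) = 2*v**2 (l(v, s) = (2*v)*v = 2*v**2)
D = -3
Q(T) = -54 (Q(T) = -6*3**2 = -6*9 = -3*18 = -54)
6548/Q(-30) = 6548/(-54) = 6548*(-1/54) = -3274/27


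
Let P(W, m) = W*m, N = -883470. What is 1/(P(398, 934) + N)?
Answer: -1/511738 ≈ -1.9541e-6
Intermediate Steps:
1/(P(398, 934) + N) = 1/(398*934 - 883470) = 1/(371732 - 883470) = 1/(-511738) = -1/511738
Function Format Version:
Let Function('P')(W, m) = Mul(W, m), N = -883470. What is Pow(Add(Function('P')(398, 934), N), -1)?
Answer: Rational(-1, 511738) ≈ -1.9541e-6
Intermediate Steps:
Pow(Add(Function('P')(398, 934), N), -1) = Pow(Add(Mul(398, 934), -883470), -1) = Pow(Add(371732, -883470), -1) = Pow(-511738, -1) = Rational(-1, 511738)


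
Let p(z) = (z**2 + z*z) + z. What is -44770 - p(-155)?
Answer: -92665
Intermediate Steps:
p(z) = z + 2*z**2 (p(z) = (z**2 + z**2) + z = 2*z**2 + z = z + 2*z**2)
-44770 - p(-155) = -44770 - (-155)*(1 + 2*(-155)) = -44770 - (-155)*(1 - 310) = -44770 - (-155)*(-309) = -44770 - 1*47895 = -44770 - 47895 = -92665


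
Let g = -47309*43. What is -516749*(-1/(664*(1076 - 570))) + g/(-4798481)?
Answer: 3163098141677/1612212840304 ≈ 1.9620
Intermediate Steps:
g = -2034287
-516749*(-1/(664*(1076 - 570))) + g/(-4798481) = -516749*(-1/(664*(1076 - 570))) - 2034287/(-4798481) = -516749/(506*(-664)) - 2034287*(-1/4798481) = -516749/(-335984) + 2034287/4798481 = -516749*(-1/335984) + 2034287/4798481 = 516749/335984 + 2034287/4798481 = 3163098141677/1612212840304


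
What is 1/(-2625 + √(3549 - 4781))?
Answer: -375/984551 - 4*I*√77/6891857 ≈ -0.00038088 - 5.0929e-6*I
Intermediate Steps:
1/(-2625 + √(3549 - 4781)) = 1/(-2625 + √(-1232)) = 1/(-2625 + 4*I*√77)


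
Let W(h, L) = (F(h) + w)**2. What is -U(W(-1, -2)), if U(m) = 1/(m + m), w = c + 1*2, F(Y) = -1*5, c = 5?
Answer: -1/8 ≈ -0.12500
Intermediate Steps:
F(Y) = -5
w = 7 (w = 5 + 1*2 = 5 + 2 = 7)
W(h, L) = 4 (W(h, L) = (-5 + 7)**2 = 2**2 = 4)
U(m) = 1/(2*m)
-U(W(-1, -2)) = -1/(2*4) = -1*1/8 = -1/8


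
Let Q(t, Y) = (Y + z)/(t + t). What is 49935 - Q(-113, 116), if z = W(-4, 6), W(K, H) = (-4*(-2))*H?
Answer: 5642737/113 ≈ 49936.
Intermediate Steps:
W(K, H) = 8*H
z = 48 (z = 8*6 = 48)
Q(t, Y) = (48 + Y)/(2*t) (Q(t, Y) = (Y + 48)/(t + t) = (48 + Y)/((2*t)) = (48 + Y)*(1/(2*t)) = (48 + Y)/(2*t))
49935 - Q(-113, 116) = 49935 - (48 + 116)/(2*(-113)) = 49935 - (-1)*164/(2*113) = 49935 - 1*(-82/113) = 49935 + 82/113 = 5642737/113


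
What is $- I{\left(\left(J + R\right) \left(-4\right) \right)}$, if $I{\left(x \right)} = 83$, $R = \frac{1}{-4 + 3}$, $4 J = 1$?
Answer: $-83$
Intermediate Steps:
$J = \frac{1}{4}$ ($J = \frac{1}{4} \cdot 1 = \frac{1}{4} \approx 0.25$)
$R = -1$ ($R = \frac{1}{-1} = -1$)
$- I{\left(\left(J + R\right) \left(-4\right) \right)} = \left(-1\right) 83 = -83$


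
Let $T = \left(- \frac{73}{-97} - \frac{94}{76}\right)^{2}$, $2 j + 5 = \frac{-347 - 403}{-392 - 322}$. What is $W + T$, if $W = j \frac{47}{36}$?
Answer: $- \frac{17051770615}{7275622158} \approx -2.3437$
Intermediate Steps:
$j = - \frac{235}{119}$ ($j = - \frac{5}{2} + \frac{\left(-347 - 403\right) \frac{1}{-392 - 322}}{2} = - \frac{5}{2} + \frac{\left(-750\right) \frac{1}{-714}}{2} = - \frac{5}{2} + \frac{\left(-750\right) \left(- \frac{1}{714}\right)}{2} = - \frac{5}{2} + \frac{1}{2} \cdot \frac{125}{119} = - \frac{5}{2} + \frac{125}{238} = - \frac{235}{119} \approx -1.9748$)
$T = \frac{3186225}{13586596}$ ($T = \left(\left(-73\right) \left(- \frac{1}{97}\right) - \frac{47}{38}\right)^{2} = \left(\frac{73}{97} - \frac{47}{38}\right)^{2} = \left(- \frac{1785}{3686}\right)^{2} = \frac{3186225}{13586596} \approx 0.23451$)
$W = - \frac{11045}{4284}$ ($W = - \frac{235 \cdot \frac{47}{36}}{119} = - \frac{235 \cdot 47 \cdot \frac{1}{36}}{119} = \left(- \frac{235}{119}\right) \frac{47}{36} = - \frac{11045}{4284} \approx -2.5782$)
$W + T = - \frac{11045}{4284} + \frac{3186225}{13586596} = - \frac{17051770615}{7275622158}$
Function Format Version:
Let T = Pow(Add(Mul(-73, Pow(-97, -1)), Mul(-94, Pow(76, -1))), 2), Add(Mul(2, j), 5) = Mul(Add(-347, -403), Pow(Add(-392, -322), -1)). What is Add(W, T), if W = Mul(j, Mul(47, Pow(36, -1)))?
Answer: Rational(-17051770615, 7275622158) ≈ -2.3437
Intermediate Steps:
j = Rational(-235, 119) (j = Add(Rational(-5, 2), Mul(Rational(1, 2), Mul(Add(-347, -403), Pow(Add(-392, -322), -1)))) = Add(Rational(-5, 2), Mul(Rational(1, 2), Mul(-750, Pow(-714, -1)))) = Add(Rational(-5, 2), Mul(Rational(1, 2), Mul(-750, Rational(-1, 714)))) = Add(Rational(-5, 2), Mul(Rational(1, 2), Rational(125, 119))) = Add(Rational(-5, 2), Rational(125, 238)) = Rational(-235, 119) ≈ -1.9748)
T = Rational(3186225, 13586596) (T = Pow(Add(Mul(-73, Rational(-1, 97)), Mul(-94, Rational(1, 76))), 2) = Pow(Add(Rational(73, 97), Rational(-47, 38)), 2) = Pow(Rational(-1785, 3686), 2) = Rational(3186225, 13586596) ≈ 0.23451)
W = Rational(-11045, 4284) (W = Mul(Rational(-235, 119), Mul(47, Pow(36, -1))) = Mul(Rational(-235, 119), Mul(47, Rational(1, 36))) = Mul(Rational(-235, 119), Rational(47, 36)) = Rational(-11045, 4284) ≈ -2.5782)
Add(W, T) = Add(Rational(-11045, 4284), Rational(3186225, 13586596)) = Rational(-17051770615, 7275622158)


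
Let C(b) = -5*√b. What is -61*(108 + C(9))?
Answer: -5673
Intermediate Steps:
-61*(108 + C(9)) = -61*(108 - 5*√9) = -61*(108 - 5*3) = -61*(108 - 15) = -61*93 = -5673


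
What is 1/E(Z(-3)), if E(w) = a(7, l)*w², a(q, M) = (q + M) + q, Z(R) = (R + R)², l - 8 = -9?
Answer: 1/16848 ≈ 5.9354e-5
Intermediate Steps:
l = -1 (l = 8 - 9 = -1)
Z(R) = 4*R² (Z(R) = (2*R)² = 4*R²)
a(q, M) = M + 2*q (a(q, M) = (M + q) + q = M + 2*q)
E(w) = 13*w² (E(w) = (-1 + 2*7)*w² = (-1 + 14)*w² = 13*w²)
1/E(Z(-3)) = 1/(13*(4*(-3)²)²) = 1/(13*(4*9)²) = 1/(13*36²) = 1/(13*1296) = 1/16848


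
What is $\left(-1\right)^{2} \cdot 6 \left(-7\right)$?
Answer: $-42$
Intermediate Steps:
$\left(-1\right)^{2} \cdot 6 \left(-7\right) = 1 \cdot 6 \left(-7\right) = 6 \left(-7\right) = -42$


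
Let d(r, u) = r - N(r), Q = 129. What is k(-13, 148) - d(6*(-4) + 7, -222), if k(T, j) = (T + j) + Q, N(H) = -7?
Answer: 274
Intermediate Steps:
k(T, j) = 129 + T + j (k(T, j) = (T + j) + 129 = 129 + T + j)
d(r, u) = 7 + r (d(r, u) = r - 1*(-7) = r + 7 = 7 + r)
k(-13, 148) - d(6*(-4) + 7, -222) = (129 - 13 + 148) - (7 + (6*(-4) + 7)) = 264 - (7 + (-24 + 7)) = 264 - (7 - 17) = 264 - 1*(-10) = 264 + 10 = 274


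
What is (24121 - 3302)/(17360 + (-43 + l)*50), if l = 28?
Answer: 20819/16610 ≈ 1.2534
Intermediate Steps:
(24121 - 3302)/(17360 + (-43 + l)*50) = (24121 - 3302)/(17360 + (-43 + 28)*50) = 20819/(17360 - 15*50) = 20819/(17360 - 750) = 20819/16610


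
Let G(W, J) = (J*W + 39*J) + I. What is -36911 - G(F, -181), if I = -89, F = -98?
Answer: -47501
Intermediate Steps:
G(W, J) = -89 + 39*J + J*W (G(W, J) = (J*W + 39*J) - 89 = (39*J + J*W) - 89 = -89 + 39*J + J*W)
-36911 - G(F, -181) = -36911 - (-89 + 39*(-181) - 181*(-98)) = -36911 - (-89 - 7059 + 17738) = -36911 - 1*10590 = -36911 - 10590 = -47501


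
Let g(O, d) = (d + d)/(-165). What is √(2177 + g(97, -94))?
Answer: √59299845/165 ≈ 46.671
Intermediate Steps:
g(O, d) = -2*d/165 (g(O, d) = (2*d)*(-1/165) = -2*d/165)
√(2177 + g(97, -94)) = √(2177 - 2/165*(-94)) = √(2177 + 188/165) = √(359393/165) = √59299845/165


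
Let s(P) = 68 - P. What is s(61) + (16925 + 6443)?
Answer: 23375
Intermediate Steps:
s(61) + (16925 + 6443) = (68 - 1*61) + (16925 + 6443) = (68 - 61) + 23368 = 7 + 23368 = 23375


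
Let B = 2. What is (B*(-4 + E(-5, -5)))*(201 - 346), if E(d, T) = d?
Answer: 2610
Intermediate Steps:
(B*(-4 + E(-5, -5)))*(201 - 346) = (2*(-4 - 5))*(201 - 346) = (2*(-9))*(-145) = -18*(-145) = 2610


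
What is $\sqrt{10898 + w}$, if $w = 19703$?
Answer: $\sqrt{30601} \approx 174.93$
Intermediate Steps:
$\sqrt{10898 + w} = \sqrt{10898 + 19703} = \sqrt{30601}$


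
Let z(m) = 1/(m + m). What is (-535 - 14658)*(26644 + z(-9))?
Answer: -7286426063/18 ≈ -4.0480e+8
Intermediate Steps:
z(m) = 1/(2*m)
(-535 - 14658)*(26644 + z(-9)) = (-535 - 14658)*(26644 + (1/2)/(-9)) = -15193*(26644 + (1/2)*(-1/9)) = -15193*(26644 - 1/18) = -15193*479591/18 = -7286426063/18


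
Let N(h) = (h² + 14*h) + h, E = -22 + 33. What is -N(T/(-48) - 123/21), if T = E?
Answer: 6124775/112896 ≈ 54.251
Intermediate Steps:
E = 11
T = 11
N(h) = h² + 15*h
-N(T/(-48) - 123/21) = -(11/(-48) - 123/21)*(15 + (11/(-48) - 123/21)) = -(11*(-1/48) - 123*1/21)*(15 + (11*(-1/48) - 123*1/21)) = -(-11/48 - 41/7)*(15 + (-11/48 - 41/7)) = -(-2045)*(15 - 2045/336)/336 = -(-2045)*2995/(336*336) = -1*(-6124775/112896) = 6124775/112896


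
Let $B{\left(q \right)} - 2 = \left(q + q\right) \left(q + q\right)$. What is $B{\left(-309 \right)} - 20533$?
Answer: $361393$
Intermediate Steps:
$B{\left(q \right)} = 2 + 4 q^{2}$ ($B{\left(q \right)} = 2 + \left(q + q\right) \left(q + q\right) = 2 + 2 q 2 q = 2 + 4 q^{2}$)
$B{\left(-309 \right)} - 20533 = \left(2 + 4 \left(-309\right)^{2}\right) - 20533 = \left(2 + 4 \cdot 95481\right) - 20533 = \left(2 + 381924\right) - 20533 = 381926 - 20533 = 361393$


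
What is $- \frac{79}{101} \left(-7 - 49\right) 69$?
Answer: $\frac{305256}{101} \approx 3022.3$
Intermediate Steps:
$- \frac{79}{101} \left(-7 - 49\right) 69 = \left(-79\right) \frac{1}{101} \left(-56\right) 69 = \left(- \frac{79}{101}\right) \left(-56\right) 69 = \frac{4424}{101} \cdot 69 = \frac{305256}{101}$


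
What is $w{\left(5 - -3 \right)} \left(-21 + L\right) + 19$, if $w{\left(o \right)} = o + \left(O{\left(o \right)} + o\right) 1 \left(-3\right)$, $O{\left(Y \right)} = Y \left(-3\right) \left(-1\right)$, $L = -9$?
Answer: $2659$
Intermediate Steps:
$O{\left(Y \right)} = 3 Y$ ($O{\left(Y \right)} = - 3 Y \left(-1\right) = 3 Y$)
$w{\left(o \right)} = - 11 o$ ($w{\left(o \right)} = o + \left(3 o + o\right) 1 \left(-3\right) = o + 4 o 1 \left(-3\right) = o + 4 o \left(-3\right) = o - 12 o = - 11 o$)
$w{\left(5 - -3 \right)} \left(-21 + L\right) + 19 = - 11 \left(5 - -3\right) \left(-21 - 9\right) + 19 = - 11 \left(5 + 3\right) \left(-30\right) + 19 = \left(-11\right) 8 \left(-30\right) + 19 = \left(-88\right) \left(-30\right) + 19 = 2640 + 19 = 2659$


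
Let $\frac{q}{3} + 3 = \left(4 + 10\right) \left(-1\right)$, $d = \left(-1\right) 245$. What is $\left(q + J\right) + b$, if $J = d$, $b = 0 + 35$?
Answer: $-261$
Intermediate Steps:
$b = 35$
$d = -245$
$J = -245$
$q = -51$ ($q = -9 + 3 \left(4 + 10\right) \left(-1\right) = -9 + 3 \cdot 14 \left(-1\right) = -9 + 3 \left(-14\right) = -9 - 42 = -51$)
$\left(q + J\right) + b = \left(-51 - 245\right) + 35 = -296 + 35 = -261$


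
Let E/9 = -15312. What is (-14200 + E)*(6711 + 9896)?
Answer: -2524396856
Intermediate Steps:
E = -137808 (E = 9*(-15312) = -137808)
(-14200 + E)*(6711 + 9896) = (-14200 - 137808)*(6711 + 9896) = -152008*16607 = -2524396856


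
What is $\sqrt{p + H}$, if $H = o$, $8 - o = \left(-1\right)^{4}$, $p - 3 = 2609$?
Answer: $3 \sqrt{291} \approx 51.176$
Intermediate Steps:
$p = 2612$ ($p = 3 + 2609 = 2612$)
$o = 7$ ($o = 8 - \left(-1\right)^{4} = 8 - 1 = 7$)
$H = 7$
$\sqrt{p + H} = \sqrt{2612 + 7} = \sqrt{2619} = 3 \sqrt{291}$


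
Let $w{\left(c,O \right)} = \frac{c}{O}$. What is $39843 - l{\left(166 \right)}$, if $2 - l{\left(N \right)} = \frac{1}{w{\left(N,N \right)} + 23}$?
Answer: $\frac{956185}{24} \approx 39841.0$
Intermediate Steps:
$l{\left(N \right)} = \frac{47}{24}$ ($l{\left(N \right)} = 2 - \frac{1}{\frac{N}{N} + 23} = 2 - \frac{1}{1 + 23} = 2 - \frac{1}{24} = \frac{47}{24}$)
$39843 - l{\left(166 \right)} = 39843 - \frac{47}{24} = \frac{956185}{24}$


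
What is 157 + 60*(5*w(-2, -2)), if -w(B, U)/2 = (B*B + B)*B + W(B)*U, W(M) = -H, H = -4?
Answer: 7357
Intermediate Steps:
W(M) = 4 (W(M) = -1*(-4) = 4)
w(B, U) = -8*U - 2*B*(B + B**2) (w(B, U) = -2*((B*B + B)*B + 4*U) = -2*((B**2 + B)*B + 4*U) = -2*((B + B**2)*B + 4*U) = -2*(B*(B + B**2) + 4*U) = -2*(4*U + B*(B + B**2)) = -8*U - 2*B*(B + B**2))
157 + 60*(5*w(-2, -2)) = 157 + 60*(5*(-8*(-2) - 2*(-2)**2 - 2*(-2)**3)) = 157 + 60*(5*(16 - 2*4 - 2*(-8))) = 157 + 60*(5*(16 - 8 + 16)) = 157 + 60*(5*24) = 157 + 60*120 = 157 + 7200 = 7357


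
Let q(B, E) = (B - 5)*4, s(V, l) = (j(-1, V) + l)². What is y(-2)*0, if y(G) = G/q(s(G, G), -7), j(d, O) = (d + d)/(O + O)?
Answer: 0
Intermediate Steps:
j(d, O) = d/O (j(d, O) = (2*d)/((2*O)) = (2*d)*(1/(2*O)) = d/O)
s(V, l) = (l - 1/V)² (s(V, l) = (-1/V + l)² = (l - 1/V)²)
q(B, E) = -20 + 4*B (q(B, E) = (-5 + B)*4 = -20 + 4*B)
y(G) = G/(-20 + 4*(-1 + G²)²/G²) (y(G) = G/(-20 + 4*((-1 + G*G)²/G²)) = G/(-20 + 4*((-1 + G²)²/G²)) = G/(-20 + 4*(-1 + G²)²/G²))
y(-2)*0 = ((¼)*(-2)³/(1 + (-2)⁴ - 7*(-2)²))*0 = ((¼)*(-8)/(1 + 16 - 7*4))*0 = ((¼)*(-8)/(1 + 16 - 28))*0 = ((¼)*(-8)/(-11))*0 = ((¼)*(-8)*(-1/11))*0 = (2/11)*0 = 0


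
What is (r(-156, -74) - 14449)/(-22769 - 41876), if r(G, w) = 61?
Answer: 14388/64645 ≈ 0.22257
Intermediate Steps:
(r(-156, -74) - 14449)/(-22769 - 41876) = (61 - 14449)/(-22769 - 41876) = -14388/(-64645) = -14388*(-1/64645) = 14388/64645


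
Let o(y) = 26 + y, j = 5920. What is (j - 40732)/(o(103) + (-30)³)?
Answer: 11604/8957 ≈ 1.2955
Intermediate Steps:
(j - 40732)/(o(103) + (-30)³) = (5920 - 40732)/((26 + 103) + (-30)³) = -34812/(129 - 27000) = -34812/(-26871) = -34812*(-1/26871) = 11604/8957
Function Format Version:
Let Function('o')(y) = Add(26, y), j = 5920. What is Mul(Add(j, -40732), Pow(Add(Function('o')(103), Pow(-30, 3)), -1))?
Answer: Rational(11604, 8957) ≈ 1.2955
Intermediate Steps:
Mul(Add(j, -40732), Pow(Add(Function('o')(103), Pow(-30, 3)), -1)) = Mul(Add(5920, -40732), Pow(Add(Add(26, 103), Pow(-30, 3)), -1)) = Mul(-34812, Pow(Add(129, -27000), -1)) = Mul(-34812, Pow(-26871, -1)) = Mul(-34812, Rational(-1, 26871)) = Rational(11604, 8957)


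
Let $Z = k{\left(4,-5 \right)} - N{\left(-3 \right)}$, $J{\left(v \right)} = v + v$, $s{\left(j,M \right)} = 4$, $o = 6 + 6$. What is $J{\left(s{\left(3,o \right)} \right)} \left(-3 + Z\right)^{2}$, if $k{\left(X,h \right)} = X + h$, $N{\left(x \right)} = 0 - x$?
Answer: $392$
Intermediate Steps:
$o = 12$
$N{\left(x \right)} = - x$
$J{\left(v \right)} = 2 v$
$Z = -4$ ($Z = \left(4 - 5\right) - \left(-1\right) \left(-3\right) = -1 - 3 = -4$)
$J{\left(s{\left(3,o \right)} \right)} \left(-3 + Z\right)^{2} = 2 \cdot 4 \left(-3 - 4\right)^{2} = 8 \left(-7\right)^{2} = 8 \cdot 49 = 392$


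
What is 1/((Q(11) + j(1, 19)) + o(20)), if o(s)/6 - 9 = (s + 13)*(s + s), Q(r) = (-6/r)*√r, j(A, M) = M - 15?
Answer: 43879/350066644 + 3*√11/350066644 ≈ 0.00012537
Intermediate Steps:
j(A, M) = -15 + M
Q(r) = -6/√r
o(s) = 54 + 12*s*(13 + s) (o(s) = 54 + 6*((s + 13)*(s + s)) = 54 + 6*((13 + s)*(2*s)) = 54 + 6*(2*s*(13 + s)) = 54 + 12*s*(13 + s))
1/((Q(11) + j(1, 19)) + o(20)) = 1/((-6*√11/11 + (-15 + 19)) + (54 + 12*20² + 156*20)) = 1/((-6*√11/11 + 4) + (54 + 12*400 + 3120)) = 1/((-6*√11/11 + 4) + (54 + 4800 + 3120)) = 1/((4 - 6*√11/11) + 7974) = 1/(7978 - 6*√11/11)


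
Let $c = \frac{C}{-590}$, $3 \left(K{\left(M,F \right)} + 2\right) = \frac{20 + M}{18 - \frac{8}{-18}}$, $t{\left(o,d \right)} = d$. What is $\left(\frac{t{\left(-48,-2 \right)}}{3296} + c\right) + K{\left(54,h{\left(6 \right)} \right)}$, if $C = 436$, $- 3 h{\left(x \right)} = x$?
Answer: $- \frac{56582197}{40351280} \approx -1.4022$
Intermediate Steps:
$h{\left(x \right)} = - \frac{x}{3}$
$K{\left(M,F \right)} = - \frac{136}{83} + \frac{3 M}{166}$ ($K{\left(M,F \right)} = -2 + \frac{\left(20 + M\right) \frac{1}{18 - \frac{8}{-18}}}{3} = -2 + \frac{\left(20 + M\right) \frac{1}{18 - - \frac{4}{9}}}{3} = -2 + \frac{\left(20 + M\right) \frac{1}{18 + \frac{4}{9}}}{3} = -2 + \frac{\left(20 + M\right) \frac{1}{\frac{166}{9}}}{3} = -2 + \frac{\left(20 + M\right) \frac{9}{166}}{3} = -2 + \frac{\frac{90}{83} + \frac{9 M}{166}}{3} = -2 + \left(\frac{30}{83} + \frac{3 M}{166}\right) = - \frac{136}{83} + \frac{3 M}{166}$)
$c = - \frac{218}{295}$ ($c = \frac{436}{-590} = 436 \left(- \frac{1}{590}\right) = - \frac{218}{295} \approx -0.73898$)
$\left(\frac{t{\left(-48,-2 \right)}}{3296} + c\right) + K{\left(54,h{\left(6 \right)} \right)} = \left(- \frac{2}{3296} - \frac{218}{295}\right) + \left(- \frac{136}{83} + \frac{3}{166} \cdot 54\right) = \left(\left(-2\right) \frac{1}{3296} - \frac{218}{295}\right) + \left(- \frac{136}{83} + \frac{81}{83}\right) = \left(- \frac{1}{1648} - \frac{218}{295}\right) - \frac{55}{83} = - \frac{359559}{486160} - \frac{55}{83} = - \frac{56582197}{40351280}$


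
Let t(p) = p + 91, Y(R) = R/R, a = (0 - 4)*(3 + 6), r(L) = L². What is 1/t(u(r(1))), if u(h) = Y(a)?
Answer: 1/92 ≈ 0.010870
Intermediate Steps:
a = -36 (a = -4*9 = -36)
Y(R) = 1
u(h) = 1
t(p) = 91 + p
1/t(u(r(1))) = 1/(91 + 1) = 1/92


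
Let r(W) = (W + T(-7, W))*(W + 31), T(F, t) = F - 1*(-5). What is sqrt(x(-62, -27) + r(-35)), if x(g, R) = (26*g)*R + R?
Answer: sqrt(43645) ≈ 208.91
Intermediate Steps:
T(F, t) = 5 + F (T(F, t) = F + 5 = 5 + F)
r(W) = (-2 + W)*(31 + W) (r(W) = (W + (5 - 7))*(W + 31) = (W - 2)*(31 + W) = (-2 + W)*(31 + W))
x(g, R) = R + 26*R*g (x(g, R) = 26*R*g + R = R + 26*R*g)
sqrt(x(-62, -27) + r(-35)) = sqrt(-27*(1 + 26*(-62)) + (-62 + (-35)**2 + 29*(-35))) = sqrt(-27*(1 - 1612) + (-62 + 1225 - 1015)) = sqrt(-27*(-1611) + 148) = sqrt(43497 + 148) = sqrt(43645)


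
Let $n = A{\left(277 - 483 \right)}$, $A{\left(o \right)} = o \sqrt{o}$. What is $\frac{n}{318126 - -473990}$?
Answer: $- \frac{103 i \sqrt{206}}{396058} \approx - 0.0037326 i$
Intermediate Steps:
$A{\left(o \right)} = o^{\frac{3}{2}}$
$n = - 206 i \sqrt{206}$ ($n = \left(277 - 483\right)^{\frac{3}{2}} = \left(-206\right)^{\frac{3}{2}} = - 206 i \sqrt{206} \approx - 2956.7 i$)
$\frac{n}{318126 - -473990} = \frac{\left(-206\right) i \sqrt{206}}{318126 - -473990} = \frac{\left(-206\right) i \sqrt{206}}{318126 + 473990} = \frac{\left(-206\right) i \sqrt{206}}{792116} = - 206 i \sqrt{206} \cdot \frac{1}{792116} = - \frac{103 i \sqrt{206}}{396058}$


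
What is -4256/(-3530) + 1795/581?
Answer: 4404543/1025465 ≈ 4.2952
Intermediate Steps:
-4256/(-3530) + 1795/581 = -4256*(-1/3530) + 1795*(1/581) = 2128/1765 + 1795/581 = 4404543/1025465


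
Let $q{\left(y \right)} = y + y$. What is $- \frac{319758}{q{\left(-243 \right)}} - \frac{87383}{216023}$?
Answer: $\frac{11505435716}{17497863} \approx 657.53$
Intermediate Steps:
$q{\left(y \right)} = 2 y$
$- \frac{319758}{q{\left(-243 \right)}} - \frac{87383}{216023} = - \frac{319758}{2 \left(-243\right)} - \frac{87383}{216023} = - \frac{319758}{-486} - \frac{87383}{216023} = \left(-319758\right) \left(- \frac{1}{486}\right) - \frac{87383}{216023} = \frac{53293}{81} - \frac{87383}{216023} = \frac{11505435716}{17497863}$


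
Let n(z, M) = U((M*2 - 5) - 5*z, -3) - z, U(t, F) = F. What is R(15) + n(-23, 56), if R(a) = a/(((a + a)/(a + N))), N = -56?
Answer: -½ ≈ -0.50000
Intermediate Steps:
n(z, M) = -3 - z
R(a) = -28 + a/2 (R(a) = a/(((a + a)/(a - 56))) = a/(((2*a)/(-56 + a))) = a/((2*a/(-56 + a))) = a*((-56 + a)/(2*a)) = -28 + a/2)
R(15) + n(-23, 56) = (-28 + (½)*15) + (-3 - 1*(-23)) = (-28 + 15/2) + (-3 + 23) = -41/2 + 20 = -½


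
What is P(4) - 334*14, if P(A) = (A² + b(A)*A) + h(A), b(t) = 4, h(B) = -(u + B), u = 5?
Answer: -4653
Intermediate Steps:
h(B) = -5 - B (h(B) = -(5 + B) = -5 - B)
P(A) = -5 + A² + 3*A (P(A) = (A² + 4*A) + (-5 - A) = -5 + A² + 3*A)
P(4) - 334*14 = (-5 + 4² + 3*4) - 334*14 = (-5 + 16 + 12) - 4676 = 23 - 4676 = -4653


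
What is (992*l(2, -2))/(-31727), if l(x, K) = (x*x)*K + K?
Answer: 9920/31727 ≈ 0.31267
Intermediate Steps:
l(x, K) = K + K*x**2 (l(x, K) = x**2*K + K = K*x**2 + K = K + K*x**2)
(992*l(2, -2))/(-31727) = (992*(-2*(1 + 2**2)))/(-31727) = (992*(-2*(1 + 4)))*(-1/31727) = (992*(-2*5))*(-1/31727) = (992*(-10))*(-1/31727) = -9920*(-1/31727) = 9920/31727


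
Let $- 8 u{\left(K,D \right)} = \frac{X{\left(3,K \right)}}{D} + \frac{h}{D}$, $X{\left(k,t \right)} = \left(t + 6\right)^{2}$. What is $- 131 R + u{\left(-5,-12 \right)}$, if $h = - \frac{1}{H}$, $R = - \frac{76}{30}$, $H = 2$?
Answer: $\frac{106199}{320} \approx 331.87$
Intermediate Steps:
$R = - \frac{38}{15}$ ($R = \left(-76\right) \frac{1}{30} = - \frac{38}{15} \approx -2.5333$)
$X{\left(k,t \right)} = \left(6 + t\right)^{2}$
$h = - \frac{1}{2} \approx -0.5$
$u{\left(K,D \right)} = \frac{1}{16 D} - \frac{\left(6 + K\right)^{2}}{8 D}$ ($u{\left(K,D \right)} = - \frac{\frac{\left(6 + K\right)^{2}}{D} - \frac{1}{2 D}}{8} = - \frac{- \frac{1}{2 D} + \frac{\left(6 + K\right)^{2}}{D}}{8} = \frac{1}{16 D} - \frac{\left(6 + K\right)^{2}}{8 D}$)
$- 131 R + u{\left(-5,-12 \right)} = \left(-131\right) \left(- \frac{38}{15}\right) + \frac{1 - 2 \left(6 - 5\right)^{2}}{16 \left(-12\right)} = \frac{4978}{15} + \frac{1}{16} \left(- \frac{1}{12}\right) \left(1 - 2 \cdot 1^{2}\right) = \frac{4978}{15} + \frac{1}{16} \left(- \frac{1}{12}\right) \left(1 - 2\right) = \frac{4978}{15} + \frac{1}{16} \left(- \frac{1}{12}\right) \left(-1\right) = \frac{4978}{15} + \frac{1}{192} = \frac{106199}{320}$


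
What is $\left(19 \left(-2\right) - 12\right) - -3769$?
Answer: $3719$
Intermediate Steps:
$\left(19 \left(-2\right) - 12\right) - -3769 = \left(-38 - 12\right) + 3769 = -50 + 3769 = 3719$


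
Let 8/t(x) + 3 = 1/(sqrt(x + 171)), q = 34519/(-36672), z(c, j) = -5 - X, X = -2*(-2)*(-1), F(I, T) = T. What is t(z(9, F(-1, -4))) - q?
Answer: -96842209/56071488 - 8*sqrt(170)/1529 ≈ -1.7953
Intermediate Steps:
X = -4 (X = 4*(-1) = -4)
z(c, j) = -1 (z(c, j) = -5 - 1*(-4) = -5 + 4 = -1)
q = -34519/36672 (q = 34519*(-1/36672) = -34519/36672 ≈ -0.94129)
t(x) = 8/(-3 + 1/sqrt(171 + x)) (t(x) = 8/(-3 + 1/(sqrt(x + 171))) = 8/(-3 + 1/(sqrt(171 + x))) = 8/(-3 + 1/sqrt(171 + x)))
t(z(9, F(-1, -4))) - q = -8*sqrt(171 - 1)/(-1 + 3*sqrt(171 - 1)) - 1*(-34519/36672) = -8*sqrt(170)/(-1 + 3*sqrt(170)) + 34519/36672 = 34519/36672 - 8*sqrt(170)/(-1 + 3*sqrt(170))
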